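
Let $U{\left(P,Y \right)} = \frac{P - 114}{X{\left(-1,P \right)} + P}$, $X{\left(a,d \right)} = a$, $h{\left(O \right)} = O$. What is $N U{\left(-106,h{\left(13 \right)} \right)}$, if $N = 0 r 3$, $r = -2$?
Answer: $0$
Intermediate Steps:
$N = 0$ ($N = 0 \left(-2\right) 3 = 0 \cdot 3 = 0$)
$U{\left(P,Y \right)} = \frac{-114 + P}{-1 + P}$ ($U{\left(P,Y \right)} = \frac{P - 114}{-1 + P} = \frac{-114 + P}{-1 + P}$)
$N U{\left(-106,h{\left(13 \right)} \right)} = 0 \frac{-114 - 106}{-1 - 106} = 0 \frac{1}{-107} \left(-220\right) = 0 \left(\left(- \frac{1}{107}\right) \left(-220\right)\right) = 0 \cdot \frac{220}{107} = 0$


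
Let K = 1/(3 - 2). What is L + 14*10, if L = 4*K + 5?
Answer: 149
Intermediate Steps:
K = 1 (K = 1/1 = 1*1 = 1)
L = 9 (L = 4*1 + 5 = 4 + 5 = 9)
L + 14*10 = 9 + 14*10 = 9 + 140 = 149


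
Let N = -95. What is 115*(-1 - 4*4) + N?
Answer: -2050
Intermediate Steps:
115*(-1 - 4*4) + N = 115*(-1 - 4*4) - 95 = 115*(-1 - 16) - 95 = 115*(-17) - 95 = -1955 - 95 = -2050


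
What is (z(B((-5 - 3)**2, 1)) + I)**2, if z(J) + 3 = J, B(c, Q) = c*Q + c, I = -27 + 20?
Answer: 13924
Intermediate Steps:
I = -7
B(c, Q) = c + Q*c (B(c, Q) = Q*c + c = c + Q*c)
z(J) = -3 + J
(z(B((-5 - 3)**2, 1)) + I)**2 = ((-3 + (-5 - 3)**2*(1 + 1)) - 7)**2 = ((-3 + (-8)**2*2) - 7)**2 = ((-3 + 64*2) - 7)**2 = ((-3 + 128) - 7)**2 = (125 - 7)**2 = 118**2 = 13924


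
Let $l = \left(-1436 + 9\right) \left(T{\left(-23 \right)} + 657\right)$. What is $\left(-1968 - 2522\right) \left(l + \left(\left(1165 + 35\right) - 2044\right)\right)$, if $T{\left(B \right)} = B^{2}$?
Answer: $7602764340$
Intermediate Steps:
$l = -1692422$ ($l = \left(-1436 + 9\right) \left(\left(-23\right)^{2} + 657\right) = - 1427 \left(529 + 657\right) = \left(-1427\right) 1186 = -1692422$)
$\left(-1968 - 2522\right) \left(l + \left(\left(1165 + 35\right) - 2044\right)\right) = \left(-1968 - 2522\right) \left(-1692422 + \left(\left(1165 + 35\right) - 2044\right)\right) = - 4490 \left(-1692422 + \left(1200 - 2044\right)\right) = - 4490 \left(-1692422 - 844\right) = \left(-4490\right) \left(-1693266\right) = 7602764340$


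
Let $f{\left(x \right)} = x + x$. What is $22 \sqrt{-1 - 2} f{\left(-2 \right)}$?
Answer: $- 88 i \sqrt{3} \approx - 152.42 i$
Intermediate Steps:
$f{\left(x \right)} = 2 x$
$22 \sqrt{-1 - 2} f{\left(-2 \right)} = 22 \sqrt{-1 - 2} \cdot 2 \left(-2\right) = 22 \sqrt{-3} \left(-4\right) = 22 i \sqrt{3} \left(-4\right) = - 88 i \sqrt{3}$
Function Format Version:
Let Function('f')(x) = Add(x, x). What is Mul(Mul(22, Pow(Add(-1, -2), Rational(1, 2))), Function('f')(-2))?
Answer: Mul(-88, I, Pow(3, Rational(1, 2))) ≈ Mul(-152.42, I)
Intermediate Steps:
Function('f')(x) = Mul(2, x)
Mul(Mul(22, Pow(Add(-1, -2), Rational(1, 2))), Function('f')(-2)) = Mul(Mul(22, Pow(Add(-1, -2), Rational(1, 2))), Mul(2, -2)) = Mul(Mul(22, Pow(-3, Rational(1, 2))), -4) = Mul(Mul(22, Mul(I, Pow(3, Rational(1, 2)))), -4) = Mul(Mul(22, I, Pow(3, Rational(1, 2))), -4) = Mul(-88, I, Pow(3, Rational(1, 2)))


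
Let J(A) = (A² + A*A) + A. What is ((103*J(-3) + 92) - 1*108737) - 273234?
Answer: -380334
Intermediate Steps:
J(A) = A + 2*A² (J(A) = (A² + A²) + A = 2*A² + A = A + 2*A²)
((103*J(-3) + 92) - 1*108737) - 273234 = ((103*(-3*(1 + 2*(-3))) + 92) - 1*108737) - 273234 = ((103*(-3*(1 - 6)) + 92) - 108737) - 273234 = ((103*(-3*(-5)) + 92) - 108737) - 273234 = ((103*15 + 92) - 108737) - 273234 = ((1545 + 92) - 108737) - 273234 = (1637 - 108737) - 273234 = -107100 - 273234 = -380334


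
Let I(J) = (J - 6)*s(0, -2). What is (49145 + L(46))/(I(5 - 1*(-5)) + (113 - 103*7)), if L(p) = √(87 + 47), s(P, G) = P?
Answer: -49145/608 - √134/608 ≈ -80.850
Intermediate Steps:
L(p) = √134
I(J) = 0 (I(J) = (J - 6)*0 = (-6 + J)*0 = 0)
(49145 + L(46))/(I(5 - 1*(-5)) + (113 - 103*7)) = (49145 + √134)/(0 + (113 - 103*7)) = (49145 + √134)/(0 + (113 - 721)) = (49145 + √134)/(0 - 608) = (49145 + √134)/(-608) = (49145 + √134)*(-1/608) = -49145/608 - √134/608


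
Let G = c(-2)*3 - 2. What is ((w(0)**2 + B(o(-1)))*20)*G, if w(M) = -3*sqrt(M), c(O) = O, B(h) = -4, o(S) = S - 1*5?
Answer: 640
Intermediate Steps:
o(S) = -5 + S (o(S) = S - 5 = -5 + S)
G = -8 (G = -2*3 - 2 = -6 - 2 = -8)
((w(0)**2 + B(o(-1)))*20)*G = (((-3*sqrt(0))**2 - 4)*20)*(-8) = (((-3*0)**2 - 4)*20)*(-8) = ((0**2 - 4)*20)*(-8) = ((0 - 4)*20)*(-8) = -4*20*(-8) = -80*(-8) = 640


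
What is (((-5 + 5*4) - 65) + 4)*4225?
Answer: -194350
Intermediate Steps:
(((-5 + 5*4) - 65) + 4)*4225 = (((-5 + 20) - 65) + 4)*4225 = ((15 - 65) + 4)*4225 = (-50 + 4)*4225 = -46*4225 = -194350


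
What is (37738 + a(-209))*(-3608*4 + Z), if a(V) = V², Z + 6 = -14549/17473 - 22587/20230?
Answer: -415580142877217279/353478790 ≈ -1.1757e+9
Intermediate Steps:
Z = -2809861661/353478790 (Z = -6 + (-14549/17473 - 22587/20230) = -6 - 688988921/353478790 = -2809861661/353478790 ≈ -7.9492)
(37738 + a(-209))*(-3608*4 + Z) = (37738 + (-209)²)*(-3608*4 - 2809861661/353478790) = (37738 + 43681)*(-14432 - 2809861661/353478790) = 81419*(-5104215758941/353478790) = -415580142877217279/353478790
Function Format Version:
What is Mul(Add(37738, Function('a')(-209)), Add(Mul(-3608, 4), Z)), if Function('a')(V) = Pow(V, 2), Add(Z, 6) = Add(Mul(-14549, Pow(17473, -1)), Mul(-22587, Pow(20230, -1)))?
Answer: Rational(-415580142877217279, 353478790) ≈ -1.1757e+9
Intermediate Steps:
Z = Rational(-2809861661, 353478790) (Z = Add(-6, Add(Mul(-14549, Pow(17473, -1)), Mul(-22587, Pow(20230, -1)))) = Add(-6, Add(Mul(-14549, Rational(1, 17473)), Mul(-22587, Rational(1, 20230)))) = Add(-6, Add(Rational(-14549, 17473), Rational(-22587, 20230))) = Add(-6, Rational(-688988921, 353478790)) = Rational(-2809861661, 353478790) ≈ -7.9492)
Mul(Add(37738, Function('a')(-209)), Add(Mul(-3608, 4), Z)) = Mul(Add(37738, Pow(-209, 2)), Add(Mul(-3608, 4), Rational(-2809861661, 353478790))) = Mul(Add(37738, 43681), Add(-14432, Rational(-2809861661, 353478790))) = Mul(81419, Rational(-5104215758941, 353478790)) = Rational(-415580142877217279, 353478790)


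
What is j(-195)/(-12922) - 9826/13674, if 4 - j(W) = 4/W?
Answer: -98294353/136728605 ≈ -0.71890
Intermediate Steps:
j(W) = 4 - 4/W
j(-195)/(-12922) - 9826/13674 = (4 - 4/(-195))/(-12922) - 9826/13674 = (4 - 4*(-1/195))*(-1/12922) - 9826*1/13674 = (4 + 4/195)*(-1/12922) - 4913/6837 = (784/195)*(-1/12922) - 4913/6837 = -56/179985 - 4913/6837 = -98294353/136728605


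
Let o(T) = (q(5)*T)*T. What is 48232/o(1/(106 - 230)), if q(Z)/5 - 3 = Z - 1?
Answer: 741615232/35 ≈ 2.1189e+7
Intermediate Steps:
q(Z) = 10 + 5*Z (q(Z) = 15 + 5*(Z - 1) = 15 + 5*(-1 + Z) = 15 + (-5 + 5*Z) = 10 + 5*Z)
o(T) = 35*T² (o(T) = ((10 + 5*5)*T)*T = ((10 + 25)*T)*T = (35*T)*T = 35*T²)
48232/o(1/(106 - 230)) = 48232/((35*(1/(106 - 230))²)) = 48232/((35*(1/(-124))²)) = 48232/((35*(-1/124)²)) = 48232/((35*(1/15376))) = 48232/(35/15376) = 48232*(15376/35) = 741615232/35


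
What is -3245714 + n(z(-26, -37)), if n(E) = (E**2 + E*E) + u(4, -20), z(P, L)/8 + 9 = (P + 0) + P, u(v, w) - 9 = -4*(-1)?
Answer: -2769413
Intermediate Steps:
u(v, w) = 13 (u(v, w) = 9 - 4*(-1) = 9 + 4 = 13)
z(P, L) = -72 + 16*P (z(P, L) = -72 + 8*((P + 0) + P) = -72 + 8*(P + P) = -72 + 8*(2*P) = -72 + 16*P)
n(E) = 13 + 2*E**2 (n(E) = (E**2 + E*E) + 13 = (E**2 + E**2) + 13 = 2*E**2 + 13 = 13 + 2*E**2)
-3245714 + n(z(-26, -37)) = -3245714 + (13 + 2*(-72 + 16*(-26))**2) = -3245714 + (13 + 2*(-72 - 416)**2) = -3245714 + (13 + 2*(-488)**2) = -3245714 + (13 + 2*238144) = -3245714 + (13 + 476288) = -3245714 + 476301 = -2769413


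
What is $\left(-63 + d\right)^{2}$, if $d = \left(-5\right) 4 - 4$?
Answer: $7569$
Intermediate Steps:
$d = -24$ ($d = -20 - 4 = -24$)
$\left(-63 + d\right)^{2} = \left(-63 - 24\right)^{2} = \left(-87\right)^{2} = 7569$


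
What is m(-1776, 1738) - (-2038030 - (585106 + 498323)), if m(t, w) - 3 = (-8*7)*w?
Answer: 3024134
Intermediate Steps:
m(t, w) = 3 - 56*w (m(t, w) = 3 + (-8*7)*w = 3 - 56*w)
m(-1776, 1738) - (-2038030 - (585106 + 498323)) = (3 - 56*1738) - (-2038030 - (585106 + 498323)) = (3 - 97328) - (-2038030 - 1*1083429) = -97325 - (-2038030 - 1083429) = -97325 - 1*(-3121459) = -97325 + 3121459 = 3024134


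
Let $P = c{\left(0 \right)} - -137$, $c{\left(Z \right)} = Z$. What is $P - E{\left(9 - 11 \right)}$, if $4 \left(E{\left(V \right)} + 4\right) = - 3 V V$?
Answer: $144$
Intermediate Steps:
$E{\left(V \right)} = -4 - \frac{3 V^{2}}{4}$ ($E{\left(V \right)} = -4 + \frac{- 3 V V}{4} = -4 + \frac{\left(-3\right) V^{2}}{4} = -4 - \frac{3 V^{2}}{4}$)
$P = 137$ ($P = 0 - -137 = 0 + 137 = 137$)
$P - E{\left(9 - 11 \right)} = 137 - \left(-4 - \frac{3 \left(9 - 11\right)^{2}}{4}\right) = 137 - \left(-4 - \frac{3 \left(-2\right)^{2}}{4}\right) = 137 - \left(-4 - 3\right) = 137 - -7 = 137 + 7 = 144$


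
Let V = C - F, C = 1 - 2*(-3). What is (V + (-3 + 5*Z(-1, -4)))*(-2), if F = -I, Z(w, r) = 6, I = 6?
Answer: -80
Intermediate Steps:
F = -6 (F = -1*6 = -6)
C = 7 (C = 1 + 6 = 7)
V = 13 (V = 7 - 1*(-6) = 7 + 6 = 13)
(V + (-3 + 5*Z(-1, -4)))*(-2) = (13 + (-3 + 5*6))*(-2) = (13 + (-3 + 30))*(-2) = (13 + 27)*(-2) = 40*(-2) = -80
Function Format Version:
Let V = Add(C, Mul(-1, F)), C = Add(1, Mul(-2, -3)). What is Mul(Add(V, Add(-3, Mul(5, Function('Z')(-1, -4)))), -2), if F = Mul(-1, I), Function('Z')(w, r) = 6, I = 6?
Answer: -80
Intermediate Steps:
F = -6 (F = Mul(-1, 6) = -6)
C = 7 (C = Add(1, 6) = 7)
V = 13 (V = Add(7, Mul(-1, -6)) = Add(7, 6) = 13)
Mul(Add(V, Add(-3, Mul(5, Function('Z')(-1, -4)))), -2) = Mul(Add(13, Add(-3, Mul(5, 6))), -2) = Mul(Add(13, Add(-3, 30)), -2) = Mul(Add(13, 27), -2) = Mul(40, -2) = -80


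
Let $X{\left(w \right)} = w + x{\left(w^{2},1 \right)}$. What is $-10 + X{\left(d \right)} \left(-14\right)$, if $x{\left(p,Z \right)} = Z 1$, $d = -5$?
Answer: $46$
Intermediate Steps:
$x{\left(p,Z \right)} = Z$
$X{\left(w \right)} = 1 + w$ ($X{\left(w \right)} = w + 1 = 1 + w$)
$-10 + X{\left(d \right)} \left(-14\right) = -10 + \left(1 - 5\right) \left(-14\right) = -10 - -56 = -10 + 56 = 46$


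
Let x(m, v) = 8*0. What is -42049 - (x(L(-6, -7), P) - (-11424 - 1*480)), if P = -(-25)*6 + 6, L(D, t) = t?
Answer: -53953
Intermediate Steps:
P = 156 (P = -5*(-30) + 6 = 150 + 6 = 156)
x(m, v) = 0
-42049 - (x(L(-6, -7), P) - (-11424 - 1*480)) = -42049 - (0 - (-11424 - 1*480)) = -42049 - (0 - (-11424 - 480)) = -42049 - (0 - 1*(-11904)) = -42049 - (0 + 11904) = -42049 - 1*11904 = -42049 - 11904 = -53953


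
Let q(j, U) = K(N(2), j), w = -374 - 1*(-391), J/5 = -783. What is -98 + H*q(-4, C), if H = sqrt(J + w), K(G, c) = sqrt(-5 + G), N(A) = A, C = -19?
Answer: -98 - sqrt(11694) ≈ -206.14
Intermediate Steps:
J = -3915 (J = 5*(-783) = -3915)
w = 17 (w = -374 + 391 = 17)
H = I*sqrt(3898) (H = sqrt(-3915 + 17) = sqrt(-3898) = I*sqrt(3898) ≈ 62.434*I)
q(j, U) = I*sqrt(3) (q(j, U) = sqrt(-5 + 2) = sqrt(-3) = I*sqrt(3))
-98 + H*q(-4, C) = -98 + (I*sqrt(3898))*(I*sqrt(3)) = -98 - sqrt(11694)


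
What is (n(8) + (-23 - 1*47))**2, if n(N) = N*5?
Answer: 900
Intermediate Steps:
n(N) = 5*N
(n(8) + (-23 - 1*47))**2 = (5*8 + (-23 - 1*47))**2 = (40 + (-23 - 47))**2 = (40 - 70)**2 = (-30)**2 = 900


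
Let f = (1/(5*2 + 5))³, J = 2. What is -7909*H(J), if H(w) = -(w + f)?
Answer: 53393659/3375 ≈ 15820.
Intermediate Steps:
f = 1/3375 (f = (1/(10 + 5))³ = (1/15)³ = 1/3375 ≈ 0.00029630)
H(w) = -1/3375 - w (H(w) = -(w + 1/3375) = -(1/3375 + w) = -1/3375 - w)
-7909*H(J) = -7909*(-1/3375 - 1*2) = -7909*(-1/3375 - 2) = -7909*(-6751/3375) = 53393659/3375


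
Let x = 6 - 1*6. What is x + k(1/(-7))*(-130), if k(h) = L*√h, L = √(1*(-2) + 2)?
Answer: 0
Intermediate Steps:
L = 0 (L = √(-2 + 2) = √0 = 0)
k(h) = 0 (k(h) = 0*√h = 0)
x = 0 (x = 6 - 6 = 0)
x + k(1/(-7))*(-130) = 0 + 0*(-130) = 0 + 0 = 0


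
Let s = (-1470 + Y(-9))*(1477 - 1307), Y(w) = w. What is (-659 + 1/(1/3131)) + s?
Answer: -248958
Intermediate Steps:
s = -251430 (s = (-1470 - 9)*(1477 - 1307) = -1479*170 = -251430)
(-659 + 1/(1/3131)) + s = (-659 + 1/(1/3131)) - 251430 = (-659 + 3131) - 251430 = 2472 - 251430 = -248958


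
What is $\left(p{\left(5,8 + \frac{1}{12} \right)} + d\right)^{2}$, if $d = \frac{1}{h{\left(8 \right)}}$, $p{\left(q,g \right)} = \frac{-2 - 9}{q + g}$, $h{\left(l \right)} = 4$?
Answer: $\frac{137641}{394384} \approx 0.349$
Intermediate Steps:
$p{\left(q,g \right)} = - \frac{11}{g + q}$
$d = \frac{1}{4} \approx 0.25$
$\left(p{\left(5,8 + \frac{1}{12} \right)} + d\right)^{2} = \left(- \frac{11}{\left(8 + \frac{1}{12}\right) + 5} + \frac{1}{4}\right)^{2} = \left(- \frac{11}{\frac{97}{12} + 5} + \frac{1}{4}\right)^{2} = \left(- \frac{11}{\frac{157}{12}} + \frac{1}{4}\right)^{2} = \left(\left(-11\right) \frac{12}{157} + \frac{1}{4}\right)^{2} = \left(- \frac{132}{157} + \frac{1}{4}\right)^{2} = \left(- \frac{371}{628}\right)^{2} = \frac{137641}{394384}$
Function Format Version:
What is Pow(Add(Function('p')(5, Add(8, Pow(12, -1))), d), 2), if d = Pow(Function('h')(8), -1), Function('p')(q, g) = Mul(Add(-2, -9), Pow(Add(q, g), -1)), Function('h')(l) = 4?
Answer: Rational(137641, 394384) ≈ 0.34900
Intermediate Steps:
Function('p')(q, g) = Mul(-11, Pow(Add(g, q), -1))
d = Rational(1, 4) (d = Pow(4, -1) = Rational(1, 4) ≈ 0.25000)
Pow(Add(Function('p')(5, Add(8, Pow(12, -1))), d), 2) = Pow(Add(Mul(-11, Pow(Add(Add(8, Pow(12, -1)), 5), -1)), Rational(1, 4)), 2) = Pow(Add(Mul(-11, Pow(Add(Add(8, Rational(1, 12)), 5), -1)), Rational(1, 4)), 2) = Pow(Add(Mul(-11, Pow(Add(Rational(97, 12), 5), -1)), Rational(1, 4)), 2) = Pow(Add(Mul(-11, Pow(Rational(157, 12), -1)), Rational(1, 4)), 2) = Pow(Add(Mul(-11, Rational(12, 157)), Rational(1, 4)), 2) = Pow(Add(Rational(-132, 157), Rational(1, 4)), 2) = Pow(Rational(-371, 628), 2) = Rational(137641, 394384)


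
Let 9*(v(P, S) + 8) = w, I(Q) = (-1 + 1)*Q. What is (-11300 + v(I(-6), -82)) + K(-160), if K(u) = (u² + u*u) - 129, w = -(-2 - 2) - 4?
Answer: 39763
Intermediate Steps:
I(Q) = 0 (I(Q) = 0*Q = 0)
w = 0 (w = -1*(-4) - 4 = 4 - 4 = 0)
K(u) = -129 + 2*u² (K(u) = (u² + u²) - 129 = 2*u² - 129 = -129 + 2*u²)
v(P, S) = -8 (v(P, S) = -8 + (⅑)*0 = -8 + 0 = -8)
(-11300 + v(I(-6), -82)) + K(-160) = (-11300 - 8) + (-129 + 2*(-160)²) = -11308 + (-129 + 2*25600) = -11308 + (-129 + 51200) = -11308 + 51071 = 39763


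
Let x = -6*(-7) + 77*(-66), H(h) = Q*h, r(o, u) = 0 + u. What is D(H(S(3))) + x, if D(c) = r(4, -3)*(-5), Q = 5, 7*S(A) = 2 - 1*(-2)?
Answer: -5025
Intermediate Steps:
S(A) = 4/7 (S(A) = (2 - 1*(-2))/7 = (2 + 2)/7 = (⅐)*4 = 4/7)
r(o, u) = u
H(h) = 5*h
D(c) = 15 (D(c) = -3*(-5) = 15)
x = -5040 (x = 42 - 5082 = -5040)
D(H(S(3))) + x = 15 - 5040 = -5025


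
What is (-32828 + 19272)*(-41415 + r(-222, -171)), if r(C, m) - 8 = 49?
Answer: 560649048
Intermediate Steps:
r(C, m) = 57 (r(C, m) = 8 + 49 = 57)
(-32828 + 19272)*(-41415 + r(-222, -171)) = (-32828 + 19272)*(-41415 + 57) = -13556*(-41358) = 560649048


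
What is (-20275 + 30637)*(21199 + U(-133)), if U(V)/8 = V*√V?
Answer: 219664038 - 11025168*I*√133 ≈ 2.1966e+8 - 1.2715e+8*I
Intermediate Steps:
U(V) = 8*V^(3/2) (U(V) = 8*(V*√V) = 8*V^(3/2))
(-20275 + 30637)*(21199 + U(-133)) = (-20275 + 30637)*(21199 + 8*(-133)^(3/2)) = 10362*(21199 + 8*(-133*I*√133)) = 10362*(21199 - 1064*I*√133) = 219664038 - 11025168*I*√133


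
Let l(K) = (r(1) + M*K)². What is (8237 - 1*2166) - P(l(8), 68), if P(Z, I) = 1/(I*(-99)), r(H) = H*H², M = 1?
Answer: 40869973/6732 ≈ 6071.0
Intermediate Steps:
r(H) = H³
l(K) = (1 + K)² (l(K) = (1³ + 1*K)² = (1 + K)²)
P(Z, I) = -1/(99*I) (P(Z, I) = 1/(-99*I) = -1/(99*I))
(8237 - 1*2166) - P(l(8), 68) = (8237 - 1*2166) - (-1)/(99*68) = (8237 - 2166) - (-1)/(99*68) = 6071 - 1*(-1/6732) = 6071 + 1/6732 = 40869973/6732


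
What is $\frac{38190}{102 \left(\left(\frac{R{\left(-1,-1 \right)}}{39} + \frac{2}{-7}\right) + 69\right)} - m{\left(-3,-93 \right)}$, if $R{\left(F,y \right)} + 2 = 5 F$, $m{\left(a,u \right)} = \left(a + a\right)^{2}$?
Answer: $- \frac{1942575}{63614} \approx -30.537$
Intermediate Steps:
$m{\left(a,u \right)} = 4 a^{2}$ ($m{\left(a,u \right)} = \left(2 a\right)^{2} = 4 a^{2}$)
$R{\left(F,y \right)} = -2 + 5 F$
$\frac{38190}{102 \left(\left(\frac{R{\left(-1,-1 \right)}}{39} + \frac{2}{-7}\right) + 69\right)} - m{\left(-3,-93 \right)} = \frac{38190}{102 \left(\left(\frac{-2 + 5 \left(-1\right)}{39} + \frac{2}{-7}\right) + 69\right)} - 4 \left(-3\right)^{2} = \frac{38190}{102 \left(\left(\left(-2 - 5\right) \frac{1}{39} + 2 \left(- \frac{1}{7}\right)\right) + 69\right)} - 4 \cdot 9 = \frac{38190}{102 \left(\left(\left(-7\right) \frac{1}{39} - \frac{2}{7}\right) + 69\right)} - 36 = \frac{38190}{102 \left(\left(- \frac{7}{39} - \frac{2}{7}\right) + 69\right)} - 36 = \frac{38190}{102 \left(- \frac{127}{273} + 69\right)} - 36 = \frac{38190}{102 \cdot \frac{18710}{273}} - 36 = \frac{38190}{\frac{636140}{91}} - 36 = 38190 \cdot \frac{91}{636140} - 36 = \frac{347529}{63614} - 36 = - \frac{1942575}{63614}$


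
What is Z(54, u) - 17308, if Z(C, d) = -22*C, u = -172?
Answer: -18496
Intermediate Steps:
Z(54, u) - 17308 = -22*54 - 17308 = -1188 - 17308 = -18496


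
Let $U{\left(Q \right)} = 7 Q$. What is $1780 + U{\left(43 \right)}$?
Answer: $2081$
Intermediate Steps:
$1780 + U{\left(43 \right)} = 1780 + 7 \cdot 43 = 1780 + 301 = 2081$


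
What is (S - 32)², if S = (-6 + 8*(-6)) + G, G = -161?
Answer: 61009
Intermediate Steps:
S = -215 (S = (-6 + 8*(-6)) - 161 = (-6 - 48) - 161 = -54 - 161 = -215)
(S - 32)² = (-215 - 32)² = (-247)² = 61009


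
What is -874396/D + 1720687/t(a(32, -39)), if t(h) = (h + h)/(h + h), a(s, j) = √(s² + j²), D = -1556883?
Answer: 2678909213017/1556883 ≈ 1.7207e+6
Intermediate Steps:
a(s, j) = √(j² + s²)
t(h) = 1 (t(h) = (2*h)/((2*h)) = (2*h)*(1/(2*h)) = 1)
-874396/D + 1720687/t(a(32, -39)) = -874396/(-1556883) + 1720687/1 = -874396*(-1/1556883) + 1720687*1 = 874396/1556883 + 1720687 = 2678909213017/1556883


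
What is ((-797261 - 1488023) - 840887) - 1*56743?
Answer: -3182914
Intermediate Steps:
((-797261 - 1488023) - 840887) - 1*56743 = (-2285284 - 840887) - 56743 = -3126171 - 56743 = -3182914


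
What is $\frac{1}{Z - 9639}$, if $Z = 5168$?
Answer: $- \frac{1}{4471} \approx -0.00022366$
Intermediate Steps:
$\frac{1}{Z - 9639} = \frac{1}{5168 - 9639} = \frac{1}{-4471} = - \frac{1}{4471}$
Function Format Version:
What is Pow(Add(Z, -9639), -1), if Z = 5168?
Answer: Rational(-1, 4471) ≈ -0.00022366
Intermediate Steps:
Pow(Add(Z, -9639), -1) = Pow(Add(5168, -9639), -1) = Pow(-4471, -1) = Rational(-1, 4471)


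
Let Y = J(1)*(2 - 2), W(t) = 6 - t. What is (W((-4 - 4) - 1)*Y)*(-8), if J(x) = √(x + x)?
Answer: 0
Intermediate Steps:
J(x) = √2*√x (J(x) = √(2*x) = √2*√x)
Y = 0 (Y = (√2*√1)*(2 - 2) = (√2*1)*0 = √2*0 = 0)
(W((-4 - 4) - 1)*Y)*(-8) = ((6 - ((-4 - 4) - 1))*0)*(-8) = ((6 - (-8 - 1))*0)*(-8) = ((6 - 1*(-9))*0)*(-8) = ((6 + 9)*0)*(-8) = (15*0)*(-8) = 0*(-8) = 0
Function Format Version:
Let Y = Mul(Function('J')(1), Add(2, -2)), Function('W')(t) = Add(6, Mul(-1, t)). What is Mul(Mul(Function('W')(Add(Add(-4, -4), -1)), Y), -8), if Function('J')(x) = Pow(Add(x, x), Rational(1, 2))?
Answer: 0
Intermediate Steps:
Function('J')(x) = Mul(Pow(2, Rational(1, 2)), Pow(x, Rational(1, 2))) (Function('J')(x) = Pow(Mul(2, x), Rational(1, 2)) = Mul(Pow(2, Rational(1, 2)), Pow(x, Rational(1, 2))))
Y = 0 (Y = Mul(Mul(Pow(2, Rational(1, 2)), Pow(1, Rational(1, 2))), Add(2, -2)) = Mul(Mul(Pow(2, Rational(1, 2)), 1), 0) = Mul(Pow(2, Rational(1, 2)), 0) = 0)
Mul(Mul(Function('W')(Add(Add(-4, -4), -1)), Y), -8) = Mul(Mul(Add(6, Mul(-1, Add(Add(-4, -4), -1))), 0), -8) = Mul(Mul(Add(6, Mul(-1, Add(-8, -1))), 0), -8) = Mul(Mul(Add(6, Mul(-1, -9)), 0), -8) = Mul(Mul(Add(6, 9), 0), -8) = Mul(Mul(15, 0), -8) = Mul(0, -8) = 0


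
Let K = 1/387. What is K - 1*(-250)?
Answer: 96751/387 ≈ 250.00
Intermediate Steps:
K = 1/387 ≈ 0.0025840
K - 1*(-250) = 1/387 - 1*(-250) = 1/387 + 250 = 96751/387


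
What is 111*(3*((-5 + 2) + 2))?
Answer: -333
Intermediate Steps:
111*(3*((-5 + 2) + 2)) = 111*(3*(-3 + 2)) = 111*(3*(-1)) = 111*(-3) = -333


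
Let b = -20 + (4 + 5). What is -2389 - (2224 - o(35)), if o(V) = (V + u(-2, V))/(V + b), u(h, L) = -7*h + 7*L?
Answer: -18403/4 ≈ -4600.8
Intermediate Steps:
b = -11 (b = -20 + 9 = -11)
o(V) = (14 + 8*V)/(-11 + V) (o(V) = (V + (-7*(-2) + 7*V))/(V - 11) = (V + (14 + 7*V))/(-11 + V) = (14 + 8*V)/(-11 + V))
-2389 - (2224 - o(35)) = -2389 - (2224 - 2*(7 + 4*35)/(-11 + 35)) = -2389 - (2224 - 2*(7 + 140)/24) = -2389 - (2224 - 2*147/24) = -2389 - (2224 - 1*49/4) = -2389 - (2224 - 49/4) = -2389 - 1*8847/4 = -2389 - 8847/4 = -18403/4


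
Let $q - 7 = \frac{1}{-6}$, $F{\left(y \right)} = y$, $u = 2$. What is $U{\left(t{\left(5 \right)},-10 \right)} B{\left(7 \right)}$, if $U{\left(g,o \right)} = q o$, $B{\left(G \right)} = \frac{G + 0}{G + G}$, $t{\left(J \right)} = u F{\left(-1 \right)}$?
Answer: $- \frac{205}{6} \approx -34.167$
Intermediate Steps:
$q = \frac{41}{6}$ ($q = 7 + \frac{1}{-6} = 7 - \frac{1}{6} = \frac{41}{6} \approx 6.8333$)
$t{\left(J \right)} = -2$ ($t{\left(J \right)} = 2 \left(-1\right) = -2$)
$B{\left(G \right)} = \frac{1}{2}$ ($B{\left(G \right)} = \frac{G}{2 G} = G \frac{1}{2 G} = \frac{1}{2}$)
$U{\left(g,o \right)} = \frac{41 o}{6}$
$U{\left(t{\left(5 \right)},-10 \right)} B{\left(7 \right)} = \frac{41}{6} \left(-10\right) \frac{1}{2} = \left(- \frac{205}{3}\right) \frac{1}{2} = - \frac{205}{6}$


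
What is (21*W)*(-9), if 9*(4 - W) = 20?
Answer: -336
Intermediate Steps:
W = 16/9 (W = 4 - ⅑*20 = 4 - 20/9 = 16/9 ≈ 1.7778)
(21*W)*(-9) = (21*(16/9))*(-9) = (112/3)*(-9) = -336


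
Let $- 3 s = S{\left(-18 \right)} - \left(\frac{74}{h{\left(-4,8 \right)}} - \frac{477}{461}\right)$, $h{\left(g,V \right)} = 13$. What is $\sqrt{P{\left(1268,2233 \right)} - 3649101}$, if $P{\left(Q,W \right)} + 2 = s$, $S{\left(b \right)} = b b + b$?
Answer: $\frac{19 i \sqrt{3267547724298}}{17979} \approx 1910.3 i$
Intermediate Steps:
$S{\left(b \right)} = b + b^{2}$ ($S{\left(b \right)} = b^{2} + b = b + b^{2}$)
$s = - \frac{1805945}{17979}$ ($s = - \frac{- 18 \left(1 - 18\right) - \left(\frac{74}{13} - \frac{477}{461}\right)}{3} = - \frac{\left(-18\right) \left(-17\right) - \left(74 \cdot \frac{1}{13} - \frac{477}{461}\right)}{3} = - \frac{306 - \left(\frac{74}{13} - \frac{477}{461}\right)}{3} = - \frac{306 - \frac{27913}{5993}}{3} = \left(- \frac{1}{3}\right) \frac{1805945}{5993} = - \frac{1805945}{17979} \approx -100.45$)
$P{\left(Q,W \right)} = - \frac{1841903}{17979}$ ($P{\left(Q,W \right)} = -2 - \frac{1805945}{17979} = - \frac{1841903}{17979}$)
$\sqrt{P{\left(1268,2233 \right)} - 3649101} = \sqrt{- \frac{1841903}{17979} - 3649101} = \sqrt{- \frac{65609028782}{17979}} = \frac{19 i \sqrt{3267547724298}}{17979}$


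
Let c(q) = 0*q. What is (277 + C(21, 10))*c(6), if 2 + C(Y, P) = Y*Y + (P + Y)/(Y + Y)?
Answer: 0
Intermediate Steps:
c(q) = 0
C(Y, P) = -2 + Y**2 + (P + Y)/(2*Y) (C(Y, P) = -2 + (Y*Y + (P + Y)/(Y + Y)) = -2 + (Y**2 + (P + Y)/((2*Y))) = -2 + (Y**2 + (P + Y)*(1/(2*Y))) = -2 + (Y**2 + (P + Y)/(2*Y)) = -2 + Y**2 + (P + Y)/(2*Y))
(277 + C(21, 10))*c(6) = (277 + (-3/2 + 21**2 + (1/2)*10/21))*0 = (277 + (-3/2 + 441 + (1/2)*10*(1/21)))*0 = (277 + (-3/2 + 441 + 5/21))*0 = (277 + 18469/42)*0 = (30103/42)*0 = 0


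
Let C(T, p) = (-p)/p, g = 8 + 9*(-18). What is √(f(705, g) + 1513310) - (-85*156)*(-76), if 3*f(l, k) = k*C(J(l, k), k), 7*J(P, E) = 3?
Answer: -1007760 + 2*√3405063/3 ≈ -1.0065e+6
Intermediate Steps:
J(P, E) = 3/7 (J(P, E) = (⅐)*3 = 3/7)
g = -154 (g = 8 - 162 = -154)
C(T, p) = -1
f(l, k) = -k/3 (f(l, k) = (k*(-1))/3 = (-k)/3 = -k/3)
√(f(705, g) + 1513310) - (-85*156)*(-76) = √(-⅓*(-154) + 1513310) - (-85*156)*(-76) = √(154/3 + 1513310) - (-13260)*(-76) = √(4540084/3) - 1*1007760 = 2*√3405063/3 - 1007760 = -1007760 + 2*√3405063/3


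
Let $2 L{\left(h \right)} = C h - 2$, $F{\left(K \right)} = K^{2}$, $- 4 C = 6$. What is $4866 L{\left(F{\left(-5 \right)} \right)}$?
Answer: $- \frac{192207}{2} \approx -96104.0$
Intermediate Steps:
$C = - \frac{3}{2}$ ($C = \left(- \frac{1}{4}\right) 6 = - \frac{3}{2} \approx -1.5$)
$L{\left(h \right)} = -1 - \frac{3 h}{4}$ ($L{\left(h \right)} = \frac{- \frac{3 h}{2} - 2}{2} = \frac{-2 - \frac{3 h}{2}}{2} = -1 - \frac{3 h}{4}$)
$4866 L{\left(F{\left(-5 \right)} \right)} = 4866 \left(-1 - \frac{3 \left(-5\right)^{2}}{4}\right) = 4866 \left(-1 - \frac{75}{4}\right) = 4866 \left(- \frac{79}{4}\right) = - \frac{192207}{2}$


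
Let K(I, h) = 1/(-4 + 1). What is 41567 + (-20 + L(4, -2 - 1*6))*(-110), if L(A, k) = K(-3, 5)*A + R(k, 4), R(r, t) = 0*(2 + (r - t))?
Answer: 131741/3 ≈ 43914.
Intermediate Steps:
R(r, t) = 0 (R(r, t) = 0*(2 + r - t) = 0)
K(I, h) = -⅓ (K(I, h) = 1/(-3) = -⅓)
L(A, k) = -A/3 (L(A, k) = -A/3 + 0 = -A/3)
41567 + (-20 + L(4, -2 - 1*6))*(-110) = 41567 + (-20 - ⅓*4)*(-110) = 41567 + (-20 - 4/3)*(-110) = 41567 - 64/3*(-110) = 41567 + 7040/3 = 131741/3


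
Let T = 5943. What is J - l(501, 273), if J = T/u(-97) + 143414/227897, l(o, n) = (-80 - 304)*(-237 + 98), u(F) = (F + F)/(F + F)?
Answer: -10809694987/227897 ≈ -47432.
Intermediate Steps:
u(F) = 1 (u(F) = (2*F)/((2*F)) = (2*F)*(1/(2*F)) = 1)
l(o, n) = 53376 (l(o, n) = -384*(-139) = 53376)
J = 1354535285/227897 (J = 5943/1 + 143414/227897 = 5943*1 + 143414*(1/227897) = 5943 + 143414/227897 = 1354535285/227897 ≈ 5943.6)
J - l(501, 273) = 1354535285/227897 - 1*53376 = 1354535285/227897 - 53376 = -10809694987/227897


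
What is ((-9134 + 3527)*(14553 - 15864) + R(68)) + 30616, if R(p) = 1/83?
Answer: 612655620/83 ≈ 7.3814e+6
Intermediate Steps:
R(p) = 1/83
((-9134 + 3527)*(14553 - 15864) + R(68)) + 30616 = ((-9134 + 3527)*(14553 - 15864) + 1/83) + 30616 = (-5607*(-1311) + 1/83) + 30616 = (7350777 + 1/83) + 30616 = 610114492/83 + 30616 = 612655620/83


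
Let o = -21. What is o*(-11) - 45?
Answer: 186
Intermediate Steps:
o*(-11) - 45 = -21*(-11) - 45 = 231 - 45 = 186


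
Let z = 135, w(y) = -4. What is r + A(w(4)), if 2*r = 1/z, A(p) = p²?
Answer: 4321/270 ≈ 16.004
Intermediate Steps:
r = 1/270 (r = (½)/135 = (½)*(1/135) = 1/270 ≈ 0.0037037)
r + A(w(4)) = 1/270 + (-4)² = 1/270 + 16 = 4321/270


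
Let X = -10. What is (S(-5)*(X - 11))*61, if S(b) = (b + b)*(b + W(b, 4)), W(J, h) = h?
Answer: -12810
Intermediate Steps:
S(b) = 2*b*(4 + b) (S(b) = (b + b)*(b + 4) = (2*b)*(4 + b) = 2*b*(4 + b))
(S(-5)*(X - 11))*61 = ((2*(-5)*(4 - 5))*(-10 - 11))*61 = ((2*(-5)*(-1))*(-21))*61 = (10*(-21))*61 = -210*61 = -12810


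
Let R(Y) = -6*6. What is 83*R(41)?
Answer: -2988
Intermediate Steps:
R(Y) = -36
83*R(41) = 83*(-36) = -2988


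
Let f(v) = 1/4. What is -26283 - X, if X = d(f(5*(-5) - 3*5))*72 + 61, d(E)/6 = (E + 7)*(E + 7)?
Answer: -49051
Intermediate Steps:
f(v) = ¼
d(E) = 6*(7 + E)² (d(E) = 6*((E + 7)*(E + 7)) = 6*((7 + E)*(7 + E)) = 6*(7 + E)²)
X = 22768 (X = (6*(7 + ¼)²)*72 + 61 = (6*(29/4)²)*72 + 61 = (6*(841/16))*72 + 61 = (2523/8)*72 + 61 = 22707 + 61 = 22768)
-26283 - X = -26283 - 1*22768 = -26283 - 22768 = -49051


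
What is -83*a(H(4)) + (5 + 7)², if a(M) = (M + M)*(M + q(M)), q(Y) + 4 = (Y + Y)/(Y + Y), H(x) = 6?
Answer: -2844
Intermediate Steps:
q(Y) = -3 (q(Y) = -4 + (Y + Y)/(Y + Y) = -4 + (2*Y)/((2*Y)) = -4 + (2*Y)*(1/(2*Y)) = -4 + 1 = -3)
a(M) = 2*M*(-3 + M) (a(M) = (M + M)*(M - 3) = (2*M)*(-3 + M) = 2*M*(-3 + M))
-83*a(H(4)) + (5 + 7)² = -166*6*(-3 + 6) + (5 + 7)² = -166*6*3 + 12² = -83*36 + 144 = -2988 + 144 = -2844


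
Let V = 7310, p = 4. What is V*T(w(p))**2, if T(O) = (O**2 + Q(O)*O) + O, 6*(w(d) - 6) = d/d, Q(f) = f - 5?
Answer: 3127309375/162 ≈ 1.9304e+7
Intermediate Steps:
Q(f) = -5 + f
w(d) = 37/6 (w(d) = 6 + (d/d)/6 = 6 + (1/6)*1 = 6 + 1/6 = 37/6)
T(O) = O + O**2 + O*(-5 + O) (T(O) = (O**2 + (-5 + O)*O) + O = (O**2 + O*(-5 + O)) + O = O + O**2 + O*(-5 + O))
V*T(w(p))**2 = 7310*(2*(37/6)*(-2 + 37/6))**2 = 7310*(2*(37/6)*(25/6))**2 = 7310*(925/18)**2 = 7310*(855625/324) = 3127309375/162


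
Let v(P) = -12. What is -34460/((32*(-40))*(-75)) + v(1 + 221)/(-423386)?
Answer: -364718239/1016126400 ≈ -0.35893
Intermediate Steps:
-34460/((32*(-40))*(-75)) + v(1 + 221)/(-423386) = -34460/((32*(-40))*(-75)) - 12/(-423386) = -34460/((-1280*(-75))) - 12*(-1/423386) = -34460/96000 + 6/211693 = -34460*1/96000 + 6/211693 = -1723/4800 + 6/211693 = -364718239/1016126400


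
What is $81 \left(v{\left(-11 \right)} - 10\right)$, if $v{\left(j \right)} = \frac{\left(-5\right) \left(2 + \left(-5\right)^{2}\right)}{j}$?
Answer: $\frac{2025}{11} \approx 184.09$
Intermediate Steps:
$v{\left(j \right)} = - \frac{135}{j}$ ($v{\left(j \right)} = \frac{\left(-5\right) \left(2 + 25\right)}{j} = \frac{\left(-5\right) 27}{j} = - \frac{135}{j}$)
$81 \left(v{\left(-11 \right)} - 10\right) = 81 \left(- \frac{135}{-11} - 10\right) = 81 \left(\left(-135\right) \left(- \frac{1}{11}\right) - 10\right) = 81 \left(\frac{135}{11} - 10\right) = 81 \cdot \frac{25}{11} = \frac{2025}{11}$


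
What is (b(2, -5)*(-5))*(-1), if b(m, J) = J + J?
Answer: -50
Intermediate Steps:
b(m, J) = 2*J
(b(2, -5)*(-5))*(-1) = ((2*(-5))*(-5))*(-1) = -10*(-5)*(-1) = 50*(-1) = -50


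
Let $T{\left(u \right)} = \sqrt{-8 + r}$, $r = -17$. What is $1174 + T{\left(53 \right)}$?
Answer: $1174 + 5 i \approx 1174.0 + 5.0 i$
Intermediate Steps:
$T{\left(u \right)} = 5 i$ ($T{\left(u \right)} = \sqrt{-8 - 17} = \sqrt{-25} = 5 i$)
$1174 + T{\left(53 \right)} = 1174 + 5 i$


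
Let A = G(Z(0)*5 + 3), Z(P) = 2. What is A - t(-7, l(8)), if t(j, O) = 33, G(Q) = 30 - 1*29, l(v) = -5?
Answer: -32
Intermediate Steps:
G(Q) = 1 (G(Q) = 30 - 29 = 1)
A = 1
A - t(-7, l(8)) = 1 - 1*33 = 1 - 33 = -32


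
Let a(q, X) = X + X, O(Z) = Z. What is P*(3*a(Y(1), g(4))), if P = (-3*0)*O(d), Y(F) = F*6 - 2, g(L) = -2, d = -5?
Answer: 0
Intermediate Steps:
Y(F) = -2 + 6*F (Y(F) = 6*F - 2 = -2 + 6*F)
a(q, X) = 2*X
P = 0 (P = -3*0*(-5) = 0*(-5) = 0)
P*(3*a(Y(1), g(4))) = 0*(3*(2*(-2))) = 0*(3*(-4)) = 0*(-12) = 0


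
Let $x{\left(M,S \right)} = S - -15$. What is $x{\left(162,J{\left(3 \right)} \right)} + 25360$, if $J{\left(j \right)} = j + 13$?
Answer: $25391$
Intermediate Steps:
$J{\left(j \right)} = 13 + j$
$x{\left(M,S \right)} = 15 + S$ ($x{\left(M,S \right)} = S + 15 = 15 + S$)
$x{\left(162,J{\left(3 \right)} \right)} + 25360 = \left(15 + \left(13 + 3\right)\right) + 25360 = \left(15 + 16\right) + 25360 = 31 + 25360 = 25391$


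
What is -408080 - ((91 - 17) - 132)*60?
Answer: -404600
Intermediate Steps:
-408080 - ((91 - 17) - 132)*60 = -408080 - (74 - 132)*60 = -408080 - (-58)*60 = -408080 - 1*(-3480) = -408080 + 3480 = -404600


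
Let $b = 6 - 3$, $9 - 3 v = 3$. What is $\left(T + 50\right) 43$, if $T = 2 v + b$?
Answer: $2451$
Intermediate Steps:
$v = 2$ ($v = 3 - 1 = 2$)
$b = 3$ ($b = 6 - 3 = 3$)
$T = 7$ ($T = 2 \cdot 2 + 3 = 4 + 3 = 7$)
$\left(T + 50\right) 43 = \left(7 + 50\right) 43 = 57 \cdot 43 = 2451$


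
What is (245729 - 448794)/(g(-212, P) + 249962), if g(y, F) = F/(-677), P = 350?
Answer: -137475005/169223924 ≈ -0.81239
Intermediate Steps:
g(y, F) = -F/677 (g(y, F) = F*(-1/677) = -F/677)
(245729 - 448794)/(g(-212, P) + 249962) = (245729 - 448794)/(-1/677*350 + 249962) = -203065/(-350/677 + 249962) = -203065/169223924/677 = -203065*677/169223924 = -137475005/169223924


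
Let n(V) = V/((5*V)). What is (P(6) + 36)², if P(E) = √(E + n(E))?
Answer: (180 + √155)²/25 ≈ 1481.5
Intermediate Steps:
n(V) = ⅕ (n(V) = V*(1/(5*V)) = ⅕)
P(E) = √(⅕ + E) (P(E) = √(E + ⅕) = √(⅕ + E))
(P(6) + 36)² = (√(5 + 25*6)/5 + 36)² = (√(5 + 150)/5 + 36)² = (√155/5 + 36)² = (36 + √155/5)²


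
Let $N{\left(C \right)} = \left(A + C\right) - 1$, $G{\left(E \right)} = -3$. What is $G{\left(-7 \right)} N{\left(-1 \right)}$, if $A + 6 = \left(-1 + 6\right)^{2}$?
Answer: $-51$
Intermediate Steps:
$A = 19$ ($A = -6 + \left(-1 + 6\right)^{2} = -6 + 5^{2} = -6 + 25 = 19$)
$N{\left(C \right)} = 18 + C$ ($N{\left(C \right)} = \left(19 + C\right) - 1 = 18 + C$)
$G{\left(-7 \right)} N{\left(-1 \right)} = - 3 \left(18 - 1\right) = \left(-3\right) 17 = -51$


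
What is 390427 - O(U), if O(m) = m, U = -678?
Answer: 391105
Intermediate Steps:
390427 - O(U) = 390427 - 1*(-678) = 390427 + 678 = 391105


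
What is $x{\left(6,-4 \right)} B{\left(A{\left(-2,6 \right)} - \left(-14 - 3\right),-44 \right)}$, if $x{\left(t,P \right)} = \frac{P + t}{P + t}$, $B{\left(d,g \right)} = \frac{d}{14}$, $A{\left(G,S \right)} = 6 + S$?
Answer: $\frac{29}{14} \approx 2.0714$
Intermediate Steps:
$B{\left(d,g \right)} = \frac{d}{14}$ ($B{\left(d,g \right)} = d \frac{1}{14} = \frac{d}{14}$)
$x{\left(t,P \right)} = 1$
$x{\left(6,-4 \right)} B{\left(A{\left(-2,6 \right)} - \left(-14 - 3\right),-44 \right)} = 1 \frac{\left(6 + 6\right) - \left(-14 - 3\right)}{14} = 1 \frac{12 - \left(-14 - 3\right)}{14} = 1 \frac{12 - -17}{14} = 1 \frac{12 + 17}{14} = 1 \cdot \frac{1}{14} \cdot 29 = 1 \cdot \frac{29}{14} = \frac{29}{14}$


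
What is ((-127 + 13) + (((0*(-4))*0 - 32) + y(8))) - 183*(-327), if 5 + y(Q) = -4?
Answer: 59686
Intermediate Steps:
y(Q) = -9 (y(Q) = -5 - 4 = -9)
((-127 + 13) + (((0*(-4))*0 - 32) + y(8))) - 183*(-327) = ((-127 + 13) + (((0*(-4))*0 - 32) - 9)) - 183*(-327) = (-114 + ((0*0 - 32) - 9)) + 59841 = (-114 + ((0 - 32) - 9)) + 59841 = (-114 + (-32 - 9)) + 59841 = (-114 - 41) + 59841 = -155 + 59841 = 59686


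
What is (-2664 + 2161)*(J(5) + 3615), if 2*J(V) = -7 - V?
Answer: -1815327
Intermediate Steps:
J(V) = -7/2 - V/2 (J(V) = (-7 - V)/2 = -7/2 - V/2)
(-2664 + 2161)*(J(5) + 3615) = (-2664 + 2161)*((-7/2 - ½*5) + 3615) = -503*((-7/2 - 5/2) + 3615) = -503*(-6 + 3615) = -503*3609 = -1815327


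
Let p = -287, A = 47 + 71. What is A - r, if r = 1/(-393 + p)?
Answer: 80241/680 ≈ 118.00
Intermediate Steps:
A = 118
r = -1/680 (r = 1/(-393 - 287) = 1/(-680) = -1/680 ≈ -0.0014706)
A - r = 118 - 1*(-1/680) = 118 + 1/680 = 80241/680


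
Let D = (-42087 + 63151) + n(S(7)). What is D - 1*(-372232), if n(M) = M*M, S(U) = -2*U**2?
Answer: 402900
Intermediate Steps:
n(M) = M**2
D = 30668 (D = (-42087 + 63151) + (-2*7**2)**2 = 21064 + (-2*49)**2 = 21064 + (-98)**2 = 21064 + 9604 = 30668)
D - 1*(-372232) = 30668 - 1*(-372232) = 30668 + 372232 = 402900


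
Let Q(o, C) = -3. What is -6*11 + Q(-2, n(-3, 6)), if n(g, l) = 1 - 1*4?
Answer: -69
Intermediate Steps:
n(g, l) = -3 (n(g, l) = 1 - 4 = -3)
-6*11 + Q(-2, n(-3, 6)) = -6*11 - 3 = -66 - 3 = -69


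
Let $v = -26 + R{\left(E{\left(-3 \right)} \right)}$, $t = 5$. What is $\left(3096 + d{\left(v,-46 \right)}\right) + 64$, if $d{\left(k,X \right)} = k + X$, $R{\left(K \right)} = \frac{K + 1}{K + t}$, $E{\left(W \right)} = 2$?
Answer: $\frac{21619}{7} \approx 3088.4$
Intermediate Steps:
$R{\left(K \right)} = \frac{1 + K}{5 + K}$ ($R{\left(K \right)} = \frac{K + 1}{K + 5} = \frac{1 + K}{5 + K}$)
$v = - \frac{179}{7}$ ($v = -26 + \frac{1 + 2}{5 + 2} = -26 + \frac{1}{7} \cdot 3 = -26 + \frac{3}{7} = - \frac{179}{7} \approx -25.571$)
$d{\left(k,X \right)} = X + k$
$\left(3096 + d{\left(v,-46 \right)}\right) + 64 = \left(3096 - \frac{501}{7}\right) + 64 = \frac{21171}{7} + 64 = \frac{21619}{7}$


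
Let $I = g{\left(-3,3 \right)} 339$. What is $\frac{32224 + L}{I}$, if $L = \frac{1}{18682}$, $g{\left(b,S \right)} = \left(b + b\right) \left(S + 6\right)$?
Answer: $- \frac{602008769}{341992692} \approx -1.7603$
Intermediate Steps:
$g{\left(b,S \right)} = 2 b \left(6 + S\right)$
$I = -18306$ ($I = 2 \left(-3\right) \left(6 + 3\right) 339 = 2 \left(-3\right) 9 \cdot 339 = \left(-54\right) 339 = -18306$)
$L = \frac{1}{18682} \approx 5.3527 \cdot 10^{-5}$
$\frac{32224 + L}{I} = \frac{32224 + \frac{1}{18682}}{-18306} = \frac{602008769}{18682} \left(- \frac{1}{18306}\right) = - \frac{602008769}{341992692}$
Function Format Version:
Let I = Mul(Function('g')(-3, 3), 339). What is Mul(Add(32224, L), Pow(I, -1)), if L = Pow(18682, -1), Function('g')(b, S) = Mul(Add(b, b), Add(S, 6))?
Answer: Rational(-602008769, 341992692) ≈ -1.7603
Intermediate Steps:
Function('g')(b, S) = Mul(2, b, Add(6, S)) (Function('g')(b, S) = Mul(Mul(2, b), Add(6, S)) = Mul(2, b, Add(6, S)))
I = -18306 (I = Mul(Mul(2, -3, Add(6, 3)), 339) = Mul(Mul(2, -3, 9), 339) = Mul(-54, 339) = -18306)
L = Rational(1, 18682) ≈ 5.3527e-5
Mul(Add(32224, L), Pow(I, -1)) = Mul(Add(32224, Rational(1, 18682)), Pow(-18306, -1)) = Mul(Rational(602008769, 18682), Rational(-1, 18306)) = Rational(-602008769, 341992692)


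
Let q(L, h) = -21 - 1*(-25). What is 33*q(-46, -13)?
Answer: 132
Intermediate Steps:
q(L, h) = 4 (q(L, h) = -21 + 25 = 4)
33*q(-46, -13) = 33*4 = 132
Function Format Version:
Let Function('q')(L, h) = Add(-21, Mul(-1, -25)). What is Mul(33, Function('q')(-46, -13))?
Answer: 132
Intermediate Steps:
Function('q')(L, h) = 4 (Function('q')(L, h) = Add(-21, 25) = 4)
Mul(33, Function('q')(-46, -13)) = Mul(33, 4) = 132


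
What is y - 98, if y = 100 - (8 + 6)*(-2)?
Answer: 30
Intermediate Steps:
y = 128 (y = 100 - 14*(-2) = 100 - 1*(-28) = 100 + 28 = 128)
y - 98 = 128 - 98 = 30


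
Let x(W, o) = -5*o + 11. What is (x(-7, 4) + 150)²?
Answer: 19881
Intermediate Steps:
x(W, o) = 11 - 5*o
(x(-7, 4) + 150)² = ((11 - 5*4) + 150)² = ((11 - 20) + 150)² = (-9 + 150)² = 141² = 19881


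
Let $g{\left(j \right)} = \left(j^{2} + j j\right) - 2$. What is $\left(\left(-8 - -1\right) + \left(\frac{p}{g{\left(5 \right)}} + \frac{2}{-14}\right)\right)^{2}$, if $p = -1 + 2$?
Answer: $\frac{5726449}{112896} \approx 50.723$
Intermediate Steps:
$g{\left(j \right)} = -2 + 2 j^{2}$ ($g{\left(j \right)} = \left(j^{2} + j^{2}\right) - 2 = 2 j^{2} - 2 = -2 + 2 j^{2}$)
$p = 1$
$\left(\left(-8 - -1\right) + \left(\frac{p}{g{\left(5 \right)}} + \frac{2}{-14}\right)\right)^{2} = \left(\left(-8 - -1\right) + \left(1 \frac{1}{-2 + 2 \cdot 5^{2}} + \frac{2}{-14}\right)\right)^{2} = \left(\left(-8 + 1\right) + \left(1 \frac{1}{-2 + 2 \cdot 25} + 2 \left(- \frac{1}{14}\right)\right)\right)^{2} = \left(-7 - \left(\frac{1}{7} - \frac{1}{-2 + 50}\right)\right)^{2} = \left(-7 - \left(\frac{1}{7} - \frac{1}{48}\right)\right)^{2} = \left(-7 + \left(1 \cdot \frac{1}{48} - \frac{1}{7}\right)\right)^{2} = \left(-7 + \left(\frac{1}{48} - \frac{1}{7}\right)\right)^{2} = \left(-7 - \frac{41}{336}\right)^{2} = \left(- \frac{2393}{336}\right)^{2} = \frac{5726449}{112896}$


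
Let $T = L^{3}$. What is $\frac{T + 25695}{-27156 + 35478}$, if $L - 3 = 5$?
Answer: $\frac{359}{114} \approx 3.1491$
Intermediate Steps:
$L = 8$ ($L = 3 + 5 = 8$)
$T = 512$ ($T = 8^{3} = 512$)
$\frac{T + 25695}{-27156 + 35478} = \frac{512 + 25695}{-27156 + 35478} = \frac{26207}{8322} = 26207 \cdot \frac{1}{8322} = \frac{359}{114}$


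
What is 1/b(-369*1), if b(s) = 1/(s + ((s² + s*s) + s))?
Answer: 271584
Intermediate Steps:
b(s) = 1/(2*s + 2*s²) (b(s) = 1/(s + ((s² + s²) + s)) = 1/(s + (2*s² + s)) = 1/(s + (s + 2*s²)) = 1/(2*s + 2*s²))
1/b(-369*1) = 1/(1/(2*((-369*1))*(1 - 369*1))) = 1/((½)/(-369*(1 - 369))) = 1/((½)*(-1/369)/(-368)) = 1/((½)*(-1/369)*(-1/368)) = 1/(1/271584) = 271584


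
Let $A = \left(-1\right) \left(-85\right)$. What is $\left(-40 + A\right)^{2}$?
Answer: $2025$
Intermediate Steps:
$A = 85$
$\left(-40 + A\right)^{2} = \left(-40 + 85\right)^{2} = 45^{2} = 2025$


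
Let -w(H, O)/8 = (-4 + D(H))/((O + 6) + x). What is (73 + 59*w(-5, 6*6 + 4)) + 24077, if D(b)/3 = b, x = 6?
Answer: 316192/13 ≈ 24322.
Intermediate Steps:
D(b) = 3*b
w(H, O) = -8*(-4 + 3*H)/(12 + O) (w(H, O) = -8*(-4 + 3*H)/((O + 6) + 6) = -8*(-4 + 3*H)/((6 + O) + 6) = -8*(-4 + 3*H)/(12 + O))
(73 + 59*w(-5, 6*6 + 4)) + 24077 = (73 + 59*(8*(4 - 3*(-5))/(12 + (6*6 + 4)))) + 24077 = (73 + 59*(8*(4 + 15)/(12 + (36 + 4)))) + 24077 = (73 + 59*(8*19/(12 + 40))) + 24077 = (73 + 59*(8*19/52)) + 24077 = (73 + 59*(8*(1/52)*19)) + 24077 = (73 + 59*(38/13)) + 24077 = (73 + 2242/13) + 24077 = 3191/13 + 24077 = 316192/13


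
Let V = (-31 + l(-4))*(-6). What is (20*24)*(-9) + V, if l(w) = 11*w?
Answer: -3870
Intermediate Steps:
V = 450 (V = (-31 + 11*(-4))*(-6) = (-31 - 44)*(-6) = -75*(-6) = 450)
(20*24)*(-9) + V = (20*24)*(-9) + 450 = 480*(-9) + 450 = -4320 + 450 = -3870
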